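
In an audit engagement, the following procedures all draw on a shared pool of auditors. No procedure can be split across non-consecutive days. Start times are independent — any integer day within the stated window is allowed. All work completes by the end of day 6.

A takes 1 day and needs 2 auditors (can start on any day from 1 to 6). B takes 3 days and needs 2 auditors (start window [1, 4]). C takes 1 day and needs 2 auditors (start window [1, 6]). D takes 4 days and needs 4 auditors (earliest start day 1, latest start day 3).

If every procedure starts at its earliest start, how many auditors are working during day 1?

10

At early start, day 1 has: A, B, C, D.
Demand: 2 + 2 + 2 + 4 = 10.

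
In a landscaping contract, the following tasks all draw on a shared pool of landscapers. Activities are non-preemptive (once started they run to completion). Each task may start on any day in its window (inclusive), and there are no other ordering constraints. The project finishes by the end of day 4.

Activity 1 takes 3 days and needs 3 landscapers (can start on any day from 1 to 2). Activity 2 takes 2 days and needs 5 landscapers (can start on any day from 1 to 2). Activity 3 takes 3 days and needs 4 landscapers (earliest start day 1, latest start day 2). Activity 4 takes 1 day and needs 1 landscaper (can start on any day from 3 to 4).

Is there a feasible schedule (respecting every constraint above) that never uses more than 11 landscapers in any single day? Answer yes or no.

no

The minimum achievable peak is 12; 11 < 12, so no feasible schedule stays within the cap.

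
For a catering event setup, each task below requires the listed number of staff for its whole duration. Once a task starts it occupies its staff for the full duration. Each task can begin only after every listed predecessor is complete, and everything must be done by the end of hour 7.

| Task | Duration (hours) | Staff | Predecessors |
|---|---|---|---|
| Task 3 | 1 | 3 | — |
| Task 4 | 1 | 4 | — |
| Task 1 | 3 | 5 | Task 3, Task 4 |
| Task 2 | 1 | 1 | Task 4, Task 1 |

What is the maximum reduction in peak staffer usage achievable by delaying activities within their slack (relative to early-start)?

Early-start peak: h1:7  h2:5  h3:5  h4:5  h5:1  h6:0  h7:0 ⇒ 7.
Leveled (Task 3@1, Task 4@2, Task 1@3, Task 2@6): h1:3  h2:4  h3:5  h4:5  h5:5  h6:1  h7:0 ⇒ 5.
Reduction 7 − 5 = 2.

2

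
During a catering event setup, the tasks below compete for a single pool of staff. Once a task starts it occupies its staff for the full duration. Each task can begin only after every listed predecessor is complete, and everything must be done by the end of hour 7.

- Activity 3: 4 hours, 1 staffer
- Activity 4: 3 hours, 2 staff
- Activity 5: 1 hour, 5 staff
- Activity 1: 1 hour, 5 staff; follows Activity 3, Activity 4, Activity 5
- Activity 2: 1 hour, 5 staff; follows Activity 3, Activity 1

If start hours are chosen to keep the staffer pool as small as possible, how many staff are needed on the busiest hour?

5

Early-start (Activity 3@1, Activity 4@1, Activity 5@1, Activity 1@5, Activity 2@6) gives peak 8: h1:8  h2:3  h3:3  h4:1  h5:5  h6:5  h7:0.
Shift Activity 5→5, Activity 1→6, Activity 2→7.
Schedule Activity 3@1, Activity 4@1, Activity 5@5, Activity 1@6, Activity 2@7: h1:3  h2:3  h3:3  h4:1  h5:5  h6:5  h7:5 — peak 5.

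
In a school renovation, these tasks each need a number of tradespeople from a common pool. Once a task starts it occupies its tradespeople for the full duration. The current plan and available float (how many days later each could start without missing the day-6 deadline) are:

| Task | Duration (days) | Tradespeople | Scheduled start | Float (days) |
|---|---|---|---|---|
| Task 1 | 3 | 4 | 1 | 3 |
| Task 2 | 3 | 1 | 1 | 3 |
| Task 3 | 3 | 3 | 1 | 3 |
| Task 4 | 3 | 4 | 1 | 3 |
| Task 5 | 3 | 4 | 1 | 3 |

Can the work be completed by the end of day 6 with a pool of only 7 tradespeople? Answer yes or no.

Total tradesperson-days = 48; over 6 days the average is 48/6 > 7, so some day must exceed 7.

no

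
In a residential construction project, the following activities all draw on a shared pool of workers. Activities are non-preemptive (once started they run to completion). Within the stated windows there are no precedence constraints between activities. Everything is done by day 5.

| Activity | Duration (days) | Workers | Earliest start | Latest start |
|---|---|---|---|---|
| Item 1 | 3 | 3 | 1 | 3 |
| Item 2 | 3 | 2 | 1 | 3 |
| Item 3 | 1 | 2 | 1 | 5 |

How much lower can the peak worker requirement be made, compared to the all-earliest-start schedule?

Early-start peak: d1:7  d2:5  d3:5  d4:0  d5:0 ⇒ 7.
Leveled (Item 1@1, Item 2@1, Item 3@4): d1:5  d2:5  d3:5  d4:2  d5:0 ⇒ 5.
Reduction 7 − 5 = 2.

2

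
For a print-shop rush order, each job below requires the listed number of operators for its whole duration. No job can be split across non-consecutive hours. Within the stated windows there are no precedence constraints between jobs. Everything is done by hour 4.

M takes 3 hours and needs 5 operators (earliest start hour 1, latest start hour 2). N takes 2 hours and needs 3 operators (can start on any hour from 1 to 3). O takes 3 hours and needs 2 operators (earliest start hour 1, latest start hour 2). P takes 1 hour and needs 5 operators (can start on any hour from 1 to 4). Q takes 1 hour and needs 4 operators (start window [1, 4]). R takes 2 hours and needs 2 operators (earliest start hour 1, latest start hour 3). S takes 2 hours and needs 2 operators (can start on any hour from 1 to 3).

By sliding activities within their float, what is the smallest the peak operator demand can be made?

12

Early-start (M@1, N@1, O@1, P@1, Q@1, R@1, S@1) gives peak 23: h1:23  h2:14  h3:7  h4:0.
Shift P→4, Q→4, S→3.
Schedule M@1, N@1, O@1, P@4, Q@4, R@1, S@3: h1:12  h2:12  h3:9  h4:11 — peak 12.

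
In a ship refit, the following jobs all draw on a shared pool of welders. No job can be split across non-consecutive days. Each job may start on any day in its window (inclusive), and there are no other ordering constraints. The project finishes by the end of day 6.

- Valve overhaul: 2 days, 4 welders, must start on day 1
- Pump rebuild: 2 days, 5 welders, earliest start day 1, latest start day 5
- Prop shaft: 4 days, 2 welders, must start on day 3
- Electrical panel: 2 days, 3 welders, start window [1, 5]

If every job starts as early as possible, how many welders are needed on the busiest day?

Early-start schedule: Valve overhaul@1, Pump rebuild@1, Prop shaft@3, Electrical panel@1.
Load per day: day 1: 12, day 2: 12, day 3: 2, day 4: 2, day 5: 2, day 6: 2.
Peak is 12.

12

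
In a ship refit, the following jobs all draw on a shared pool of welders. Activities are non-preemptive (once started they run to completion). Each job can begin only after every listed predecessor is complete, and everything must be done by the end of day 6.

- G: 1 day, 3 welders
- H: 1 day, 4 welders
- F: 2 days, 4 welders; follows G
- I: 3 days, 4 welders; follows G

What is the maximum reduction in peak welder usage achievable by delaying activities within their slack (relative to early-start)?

Early-start peak: d1:7  d2:8  d3:8  d4:4  d5:0  d6:0 ⇒ 8.
Leveled (G@1, H@1, F@2, I@4): d1:7  d2:4  d3:4  d4:4  d5:4  d6:4 ⇒ 7.
Reduction 8 − 7 = 1.

1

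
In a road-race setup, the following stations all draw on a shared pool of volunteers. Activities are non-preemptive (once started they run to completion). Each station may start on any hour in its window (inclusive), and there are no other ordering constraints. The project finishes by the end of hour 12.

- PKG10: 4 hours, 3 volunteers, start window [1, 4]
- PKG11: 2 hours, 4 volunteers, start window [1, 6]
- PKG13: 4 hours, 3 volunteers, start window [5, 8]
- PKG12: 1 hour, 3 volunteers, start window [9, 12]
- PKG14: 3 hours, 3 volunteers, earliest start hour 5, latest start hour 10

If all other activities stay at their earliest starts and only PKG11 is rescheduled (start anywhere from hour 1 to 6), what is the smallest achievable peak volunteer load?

PKG11@1: h1:7  h2:7  h3:3  h4:3  h5:6  h6:6  h7:6  h8:3  h9:3  h10:0  h11:0  h12:0 → peak 7
PKG11@2: h1:3  h2:7  h3:7  h4:3  h5:6  h6:6  h7:6  h8:3  h9:3  h10:0  h11:0  h12:0 → peak 7
PKG11@3: h1:3  h2:3  h3:7  h4:7  h5:6  h6:6  h7:6  h8:3  h9:3  h10:0  h11:0  h12:0 → peak 7
PKG11@4: h1:3  h2:3  h3:3  h4:7  h5:10  h6:6  h7:6  h8:3  h9:3  h10:0  h11:0  h12:0 → peak 10
PKG11@5: h1:3  h2:3  h3:3  h4:3  h5:10  h6:10  h7:6  h8:3  h9:3  h10:0  h11:0  h12:0 → peak 10
PKG11@6: h1:3  h2:3  h3:3  h4:3  h5:6  h6:10  h7:10  h8:3  h9:3  h10:0  h11:0  h12:0 → peak 10
Best is PKG11@1, peak 7.

7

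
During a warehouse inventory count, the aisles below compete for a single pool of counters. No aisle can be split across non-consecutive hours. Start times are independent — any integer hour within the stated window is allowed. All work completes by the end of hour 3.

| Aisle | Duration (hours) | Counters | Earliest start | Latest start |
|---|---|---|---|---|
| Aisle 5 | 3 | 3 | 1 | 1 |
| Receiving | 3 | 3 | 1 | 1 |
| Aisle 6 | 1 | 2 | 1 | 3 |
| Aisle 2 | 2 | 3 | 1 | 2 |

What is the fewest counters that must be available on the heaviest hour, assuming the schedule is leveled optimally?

9

Early-start (Aisle 5@1, Receiving@1, Aisle 6@1, Aisle 2@1) gives peak 11: h1:11  h2:9  h3:6.
Shift Aisle 2→2.
Schedule Aisle 5@1, Receiving@1, Aisle 6@1, Aisle 2@2: h1:8  h2:9  h3:9 — peak 9.
Total counter-hours = 26 over 3 hours ⇒ peak ≥ ⌈26/3⌉ = 9, so 9 is optimal.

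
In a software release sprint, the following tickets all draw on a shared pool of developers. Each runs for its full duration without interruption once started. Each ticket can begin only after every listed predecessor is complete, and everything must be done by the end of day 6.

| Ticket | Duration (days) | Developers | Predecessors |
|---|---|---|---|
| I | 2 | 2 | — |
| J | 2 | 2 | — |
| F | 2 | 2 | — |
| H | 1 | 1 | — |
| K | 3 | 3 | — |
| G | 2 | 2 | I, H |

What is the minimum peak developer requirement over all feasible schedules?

Early-start (I@1, J@1, F@1, H@1, K@1, G@3) gives peak 10: d1:10  d2:9  d3:5  d4:2  d5:0  d6:0.
Shift F→3, K→3, G→5.
Schedule I@1, J@1, F@3, H@1, K@3, G@5: d1:5  d2:4  d3:5  d4:5  d5:5  d6:2 — peak 5.
Total developer-days = 26 over 6 days ⇒ peak ≥ ⌈26/6⌉ = 5, so 5 is optimal.

5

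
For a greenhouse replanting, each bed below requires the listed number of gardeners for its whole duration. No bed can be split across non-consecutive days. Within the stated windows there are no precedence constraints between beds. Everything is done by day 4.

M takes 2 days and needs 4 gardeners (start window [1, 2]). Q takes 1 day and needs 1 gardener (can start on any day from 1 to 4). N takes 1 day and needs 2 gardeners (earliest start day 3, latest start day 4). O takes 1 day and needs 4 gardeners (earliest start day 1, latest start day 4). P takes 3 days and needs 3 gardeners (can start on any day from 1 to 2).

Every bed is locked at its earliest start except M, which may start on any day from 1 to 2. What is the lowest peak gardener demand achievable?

M@1: d1:12  d2:7  d3:5  d4:0 → peak 12
M@2: d1:8  d2:7  d3:9  d4:0 → peak 9
Best is M@2, peak 9.

9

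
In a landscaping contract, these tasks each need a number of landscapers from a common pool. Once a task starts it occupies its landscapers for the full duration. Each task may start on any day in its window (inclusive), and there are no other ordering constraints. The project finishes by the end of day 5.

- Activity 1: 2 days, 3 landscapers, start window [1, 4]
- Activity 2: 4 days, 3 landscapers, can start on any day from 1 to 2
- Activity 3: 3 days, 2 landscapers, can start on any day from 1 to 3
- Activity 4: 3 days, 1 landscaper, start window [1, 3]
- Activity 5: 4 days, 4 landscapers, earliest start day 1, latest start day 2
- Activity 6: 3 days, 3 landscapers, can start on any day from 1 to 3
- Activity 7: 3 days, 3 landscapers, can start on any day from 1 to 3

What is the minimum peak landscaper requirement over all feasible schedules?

Early-start (Activity 1@1, Activity 2@1, Activity 3@1, Activity 4@1, Activity 5@1, Activity 6@1, Activity 7@1) gives peak 19: d1:19  d2:19  d3:16  d4:7  d5:0.
Shift Activity 7→3.
Schedule Activity 1@1, Activity 2@1, Activity 3@1, Activity 4@1, Activity 5@1, Activity 6@1, Activity 7@3: d1:16  d2:16  d3:16  d4:10  d5:3 — peak 16.

16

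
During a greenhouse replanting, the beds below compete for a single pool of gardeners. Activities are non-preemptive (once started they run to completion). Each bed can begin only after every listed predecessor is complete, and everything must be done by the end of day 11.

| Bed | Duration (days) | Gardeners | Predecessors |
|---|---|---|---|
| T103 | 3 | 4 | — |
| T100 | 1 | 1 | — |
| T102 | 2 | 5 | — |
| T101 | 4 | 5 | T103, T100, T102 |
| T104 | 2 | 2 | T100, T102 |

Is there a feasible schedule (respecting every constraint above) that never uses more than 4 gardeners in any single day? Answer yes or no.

Total gardener-days = 47; over 11 days the average is 47/11 > 4, so some day must exceed 4.

no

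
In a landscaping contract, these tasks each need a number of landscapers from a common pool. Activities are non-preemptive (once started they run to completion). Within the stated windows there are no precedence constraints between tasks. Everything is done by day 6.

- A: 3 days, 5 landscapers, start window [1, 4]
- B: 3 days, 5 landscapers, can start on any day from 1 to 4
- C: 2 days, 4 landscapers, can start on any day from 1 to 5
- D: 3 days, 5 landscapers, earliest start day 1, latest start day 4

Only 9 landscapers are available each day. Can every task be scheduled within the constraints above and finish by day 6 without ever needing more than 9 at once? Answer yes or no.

The minimum achievable peak is 10; 9 < 10, so no feasible schedule stays within the cap.

no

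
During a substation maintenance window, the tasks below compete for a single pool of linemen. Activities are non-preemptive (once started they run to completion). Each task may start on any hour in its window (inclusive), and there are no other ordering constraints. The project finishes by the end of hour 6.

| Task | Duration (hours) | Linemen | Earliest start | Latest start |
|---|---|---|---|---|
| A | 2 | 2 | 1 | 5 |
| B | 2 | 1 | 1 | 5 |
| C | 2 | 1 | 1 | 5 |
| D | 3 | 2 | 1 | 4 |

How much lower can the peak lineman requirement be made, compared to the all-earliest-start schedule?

Early-start peak: h1:6  h2:6  h3:2  h4:0  h5:0  h6:0 ⇒ 6.
Leveled (A@1, B@1, C@3, D@3): h1:3  h2:3  h3:3  h4:3  h5:2  h6:0 ⇒ 3.
Reduction 6 − 3 = 3.

3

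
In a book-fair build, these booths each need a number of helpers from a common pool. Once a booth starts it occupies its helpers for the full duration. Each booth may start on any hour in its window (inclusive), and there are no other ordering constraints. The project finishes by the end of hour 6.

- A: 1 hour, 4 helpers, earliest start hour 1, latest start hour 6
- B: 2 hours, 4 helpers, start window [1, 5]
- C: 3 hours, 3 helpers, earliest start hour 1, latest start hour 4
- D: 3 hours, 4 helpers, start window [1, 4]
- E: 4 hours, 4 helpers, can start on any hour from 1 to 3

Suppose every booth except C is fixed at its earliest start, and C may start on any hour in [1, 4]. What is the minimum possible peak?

16

C@1: h1:19  h2:15  h3:11  h4:4  h5:0  h6:0 → peak 19
C@2: h1:16  h2:15  h3:11  h4:7  h5:0  h6:0 → peak 16
C@3: h1:16  h2:12  h3:11  h4:7  h5:3  h6:0 → peak 16
C@4: h1:16  h2:12  h3:8  h4:7  h5:3  h6:3 → peak 16
Best is C@2, peak 16.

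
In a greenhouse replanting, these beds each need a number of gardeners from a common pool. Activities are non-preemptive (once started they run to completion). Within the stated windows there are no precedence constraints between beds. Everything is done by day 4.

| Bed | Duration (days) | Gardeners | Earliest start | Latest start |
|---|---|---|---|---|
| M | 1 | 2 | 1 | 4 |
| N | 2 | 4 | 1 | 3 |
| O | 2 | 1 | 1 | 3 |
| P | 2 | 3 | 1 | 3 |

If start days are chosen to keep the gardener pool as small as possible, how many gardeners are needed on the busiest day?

5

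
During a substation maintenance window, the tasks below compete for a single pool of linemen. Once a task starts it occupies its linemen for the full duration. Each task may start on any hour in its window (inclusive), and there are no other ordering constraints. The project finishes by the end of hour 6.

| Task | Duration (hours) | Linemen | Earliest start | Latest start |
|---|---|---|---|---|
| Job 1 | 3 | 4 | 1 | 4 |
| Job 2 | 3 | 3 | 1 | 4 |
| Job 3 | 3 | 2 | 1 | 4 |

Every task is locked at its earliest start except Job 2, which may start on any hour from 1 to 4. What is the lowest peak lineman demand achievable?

Job 2@1: h1:9  h2:9  h3:9  h4:0  h5:0  h6:0 → peak 9
Job 2@2: h1:6  h2:9  h3:9  h4:3  h5:0  h6:0 → peak 9
Job 2@3: h1:6  h2:6  h3:9  h4:3  h5:3  h6:0 → peak 9
Job 2@4: h1:6  h2:6  h3:6  h4:3  h5:3  h6:3 → peak 6
Best is Job 2@4, peak 6.

6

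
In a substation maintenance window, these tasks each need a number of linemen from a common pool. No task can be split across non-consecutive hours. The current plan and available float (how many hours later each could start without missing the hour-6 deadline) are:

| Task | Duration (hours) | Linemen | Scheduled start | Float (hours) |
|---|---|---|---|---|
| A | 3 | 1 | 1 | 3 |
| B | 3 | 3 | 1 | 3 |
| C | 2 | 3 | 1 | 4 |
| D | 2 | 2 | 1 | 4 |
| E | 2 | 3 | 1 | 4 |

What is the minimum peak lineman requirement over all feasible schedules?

6

Early-start (A@1, B@1, C@1, D@1, E@1) gives peak 12: h1:12  h2:12  h3:4  h4:0  h5:0  h6:0.
Shift C→4, E→4.
Schedule A@1, B@1, C@4, D@1, E@4: h1:6  h2:6  h3:4  h4:6  h5:6  h6:0 — peak 6.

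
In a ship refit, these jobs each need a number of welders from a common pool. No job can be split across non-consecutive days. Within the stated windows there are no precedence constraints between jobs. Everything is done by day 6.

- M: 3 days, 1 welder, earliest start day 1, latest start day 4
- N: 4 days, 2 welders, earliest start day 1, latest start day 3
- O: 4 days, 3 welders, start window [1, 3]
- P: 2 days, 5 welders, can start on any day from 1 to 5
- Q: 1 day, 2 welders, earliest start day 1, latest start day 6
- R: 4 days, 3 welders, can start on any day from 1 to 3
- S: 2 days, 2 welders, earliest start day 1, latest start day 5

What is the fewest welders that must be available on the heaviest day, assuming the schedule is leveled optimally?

9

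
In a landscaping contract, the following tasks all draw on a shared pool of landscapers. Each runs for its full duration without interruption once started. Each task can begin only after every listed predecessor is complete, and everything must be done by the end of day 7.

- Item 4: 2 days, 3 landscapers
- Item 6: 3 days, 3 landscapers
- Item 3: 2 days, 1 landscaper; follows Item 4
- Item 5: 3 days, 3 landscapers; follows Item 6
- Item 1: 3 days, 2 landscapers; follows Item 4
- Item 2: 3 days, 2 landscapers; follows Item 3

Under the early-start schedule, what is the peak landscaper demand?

Early-start schedule: Item 4@1, Item 6@1, Item 3@3, Item 5@4, Item 1@3, Item 2@5.
Load per day: day 1: 6, day 2: 6, day 3: 6, day 4: 6, day 5: 7, day 6: 5, day 7: 2.
Peak is 7.

7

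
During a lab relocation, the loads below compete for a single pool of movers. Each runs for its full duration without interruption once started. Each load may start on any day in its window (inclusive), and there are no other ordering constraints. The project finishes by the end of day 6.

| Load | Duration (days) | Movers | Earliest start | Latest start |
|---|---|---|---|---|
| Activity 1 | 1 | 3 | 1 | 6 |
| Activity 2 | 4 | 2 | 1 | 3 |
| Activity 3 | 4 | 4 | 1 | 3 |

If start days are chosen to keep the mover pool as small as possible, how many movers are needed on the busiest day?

Early-start (Activity 1@1, Activity 2@1, Activity 3@1) gives peak 9: d1:9  d2:6  d3:6  d4:6  d5:0  d6:0.
Shift Activity 3→2.
Schedule Activity 1@1, Activity 2@1, Activity 3@2: d1:5  d2:6  d3:6  d4:6  d5:4  d6:0 — peak 6.

6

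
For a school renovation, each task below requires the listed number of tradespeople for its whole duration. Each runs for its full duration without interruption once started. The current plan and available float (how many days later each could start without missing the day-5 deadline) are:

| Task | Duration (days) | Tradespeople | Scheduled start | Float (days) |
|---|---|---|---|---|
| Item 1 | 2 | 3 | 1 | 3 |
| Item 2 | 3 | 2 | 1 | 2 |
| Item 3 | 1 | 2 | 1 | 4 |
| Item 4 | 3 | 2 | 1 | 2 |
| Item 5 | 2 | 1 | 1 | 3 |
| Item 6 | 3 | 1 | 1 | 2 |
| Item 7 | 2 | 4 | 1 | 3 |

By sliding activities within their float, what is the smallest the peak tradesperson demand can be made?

Early-start (Item 1@1, Item 2@1, Item 3@1, Item 4@1, Item 5@1, Item 6@1, Item 7@1) gives peak 15: d1:15  d2:13  d3:5  d4:0  d5:0.
Shift Item 4→3, Item 5→2, Item 6→2, Item 7→4.
Schedule Item 1@1, Item 2@1, Item 3@1, Item 4@3, Item 5@2, Item 6@2, Item 7@4: d1:7  d2:7  d3:6  d4:7  d5:6 — peak 7.
Total tradesperson-days = 33 over 5 days ⇒ peak ≥ ⌈33/5⌉ = 7, so 7 is optimal.

7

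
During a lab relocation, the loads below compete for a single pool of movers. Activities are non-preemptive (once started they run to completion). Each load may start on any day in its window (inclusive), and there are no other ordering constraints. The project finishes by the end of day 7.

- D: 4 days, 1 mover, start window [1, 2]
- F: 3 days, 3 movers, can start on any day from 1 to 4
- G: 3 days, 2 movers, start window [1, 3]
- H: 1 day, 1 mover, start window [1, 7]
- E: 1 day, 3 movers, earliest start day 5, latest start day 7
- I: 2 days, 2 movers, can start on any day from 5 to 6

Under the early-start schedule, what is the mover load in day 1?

7

At early start, day 1 has: D, F, G, H.
Demand: 1 + 3 + 2 + 1 = 7.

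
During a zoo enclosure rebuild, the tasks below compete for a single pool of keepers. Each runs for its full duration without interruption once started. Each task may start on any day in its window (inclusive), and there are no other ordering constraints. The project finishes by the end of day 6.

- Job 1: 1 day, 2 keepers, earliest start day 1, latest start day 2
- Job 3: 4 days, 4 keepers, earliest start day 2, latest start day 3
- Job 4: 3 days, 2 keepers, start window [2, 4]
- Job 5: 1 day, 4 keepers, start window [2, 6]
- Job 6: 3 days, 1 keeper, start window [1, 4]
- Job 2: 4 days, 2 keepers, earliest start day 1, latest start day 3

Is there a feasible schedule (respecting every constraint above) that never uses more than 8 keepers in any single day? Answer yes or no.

yes

Schedule Job 1@1, Job 3@2, Job 4@4, Job 5@6, Job 6@1, Job 2@1: d1:5  d2:7  d3:7  d4:8  d5:6  d6:6 — peak 8 ≤ 8.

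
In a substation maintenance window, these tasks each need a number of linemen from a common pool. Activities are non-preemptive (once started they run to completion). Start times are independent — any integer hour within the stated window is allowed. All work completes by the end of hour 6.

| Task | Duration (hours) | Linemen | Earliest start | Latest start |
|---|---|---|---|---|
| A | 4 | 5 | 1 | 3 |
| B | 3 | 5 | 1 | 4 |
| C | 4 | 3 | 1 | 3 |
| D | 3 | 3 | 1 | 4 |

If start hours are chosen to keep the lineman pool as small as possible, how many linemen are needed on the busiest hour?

Early-start (A@1, B@1, C@1, D@1) gives peak 16: h1:16  h2:16  h3:16  h4:8  h5:0  h6:0.
Shift D→4.
Schedule A@1, B@1, C@1, D@4: h1:13  h2:13  h3:13  h4:11  h5:3  h6:3 — peak 13.

13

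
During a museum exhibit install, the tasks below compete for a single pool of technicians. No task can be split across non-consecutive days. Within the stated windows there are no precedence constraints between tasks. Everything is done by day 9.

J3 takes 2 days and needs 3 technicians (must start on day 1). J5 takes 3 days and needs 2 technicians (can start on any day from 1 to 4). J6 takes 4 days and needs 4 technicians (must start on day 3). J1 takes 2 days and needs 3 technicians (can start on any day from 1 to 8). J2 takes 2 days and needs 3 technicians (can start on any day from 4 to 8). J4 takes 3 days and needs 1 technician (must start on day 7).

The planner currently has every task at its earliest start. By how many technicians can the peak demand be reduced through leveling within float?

2

Early-start peak: d1:8  d2:8  d3:6  d4:7  d5:7  d6:4  d7:1  d8:1  d9:1 ⇒ 8.
Leveled (J3@1, J5@3, J6@3, J1@1, J2@7, J4@7): d1:6  d2:6  d3:6  d4:6  d5:6  d6:4  d7:4  d8:4  d9:1 ⇒ 6.
Reduction 8 − 6 = 2.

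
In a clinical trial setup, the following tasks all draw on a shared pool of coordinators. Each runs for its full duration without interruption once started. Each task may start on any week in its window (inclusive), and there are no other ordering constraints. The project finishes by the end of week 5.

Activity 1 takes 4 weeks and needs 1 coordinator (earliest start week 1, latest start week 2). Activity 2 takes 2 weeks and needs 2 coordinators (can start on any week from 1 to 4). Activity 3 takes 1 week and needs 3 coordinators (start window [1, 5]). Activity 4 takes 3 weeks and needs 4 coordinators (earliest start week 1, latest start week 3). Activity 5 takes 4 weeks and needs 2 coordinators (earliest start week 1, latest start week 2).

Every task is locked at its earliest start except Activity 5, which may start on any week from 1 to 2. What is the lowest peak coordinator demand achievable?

Activity 5@1: w1:12  w2:9  w3:7  w4:3  w5:0 → peak 12
Activity 5@2: w1:10  w2:9  w3:7  w4:3  w5:2 → peak 10
Best is Activity 5@2, peak 10.

10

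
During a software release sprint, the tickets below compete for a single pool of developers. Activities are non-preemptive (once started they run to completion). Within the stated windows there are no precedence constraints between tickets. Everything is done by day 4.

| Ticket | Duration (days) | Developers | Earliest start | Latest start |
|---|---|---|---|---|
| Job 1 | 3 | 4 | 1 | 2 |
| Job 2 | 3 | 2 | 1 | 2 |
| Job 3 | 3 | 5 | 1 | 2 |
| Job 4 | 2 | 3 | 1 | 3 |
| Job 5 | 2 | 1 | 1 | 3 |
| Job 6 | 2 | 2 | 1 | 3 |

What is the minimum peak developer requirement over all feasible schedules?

Early-start (Job 1@1, Job 2@1, Job 3@1, Job 4@1, Job 5@1, Job 6@1) gives peak 17: d1:17  d2:17  d3:11  d4:0.
Shift Job 5→3, Job 6→3.
Schedule Job 1@1, Job 2@1, Job 3@1, Job 4@1, Job 5@3, Job 6@3: d1:14  d2:14  d3:14  d4:3 — peak 14.

14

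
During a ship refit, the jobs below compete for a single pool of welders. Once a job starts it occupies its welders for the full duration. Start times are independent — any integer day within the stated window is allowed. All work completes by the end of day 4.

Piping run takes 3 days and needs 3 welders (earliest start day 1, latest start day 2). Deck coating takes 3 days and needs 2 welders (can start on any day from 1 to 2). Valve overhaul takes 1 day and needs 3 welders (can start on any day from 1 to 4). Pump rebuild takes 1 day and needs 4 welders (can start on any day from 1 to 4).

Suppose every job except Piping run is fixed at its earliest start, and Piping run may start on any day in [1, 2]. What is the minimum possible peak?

Piping run@1: d1:12  d2:5  d3:5  d4:0 → peak 12
Piping run@2: d1:9  d2:5  d3:5  d4:3 → peak 9
Best is Piping run@2, peak 9.

9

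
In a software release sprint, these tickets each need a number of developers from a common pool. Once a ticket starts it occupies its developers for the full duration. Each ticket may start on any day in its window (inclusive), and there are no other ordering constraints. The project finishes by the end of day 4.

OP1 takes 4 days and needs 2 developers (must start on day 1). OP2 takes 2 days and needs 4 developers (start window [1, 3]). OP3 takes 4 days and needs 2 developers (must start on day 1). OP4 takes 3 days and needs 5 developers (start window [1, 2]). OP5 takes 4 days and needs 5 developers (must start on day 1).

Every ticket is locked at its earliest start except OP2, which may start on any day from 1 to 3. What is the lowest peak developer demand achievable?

OP2@1: d1:18  d2:18  d3:14  d4:9 → peak 18
OP2@2: d1:14  d2:18  d3:18  d4:9 → peak 18
OP2@3: d1:14  d2:14  d3:18  d4:13 → peak 18
Best is OP2@1, peak 18.

18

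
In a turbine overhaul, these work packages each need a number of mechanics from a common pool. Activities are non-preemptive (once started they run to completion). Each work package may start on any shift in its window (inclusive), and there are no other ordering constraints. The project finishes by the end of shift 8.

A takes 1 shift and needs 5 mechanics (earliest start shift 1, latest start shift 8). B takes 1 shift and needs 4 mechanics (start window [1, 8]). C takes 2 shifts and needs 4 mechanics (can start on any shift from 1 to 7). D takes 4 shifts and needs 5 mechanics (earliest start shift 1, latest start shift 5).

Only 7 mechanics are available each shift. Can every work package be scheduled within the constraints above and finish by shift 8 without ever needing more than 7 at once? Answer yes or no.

yes

Schedule A@1, B@2, C@3, D@5: s1:5  s2:4  s3:4  s4:4  s5:5  s6:5  s7:5  s8:5 — peak 5 ≤ 7.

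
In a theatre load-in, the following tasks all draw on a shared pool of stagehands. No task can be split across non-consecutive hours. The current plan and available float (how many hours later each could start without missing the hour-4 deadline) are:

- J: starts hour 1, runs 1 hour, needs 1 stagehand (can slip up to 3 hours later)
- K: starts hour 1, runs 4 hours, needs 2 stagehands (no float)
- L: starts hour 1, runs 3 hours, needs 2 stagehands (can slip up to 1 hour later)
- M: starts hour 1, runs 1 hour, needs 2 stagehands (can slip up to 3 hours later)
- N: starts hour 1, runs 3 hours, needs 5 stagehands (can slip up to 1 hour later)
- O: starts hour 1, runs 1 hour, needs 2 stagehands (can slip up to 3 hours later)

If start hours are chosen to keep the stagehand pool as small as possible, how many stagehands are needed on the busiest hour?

Early-start (J@1, K@1, L@1, M@1, N@1, O@1) gives peak 14: h1:14  h2:9  h3:9  h4:2.
Shift N→2.
Schedule J@1, K@1, L@1, M@1, N@2, O@1: h1:9  h2:9  h3:9  h4:7 — peak 9.
Total stagehand-hours = 34 over 4 hours ⇒ peak ≥ ⌈34/4⌉ = 9, so 9 is optimal.

9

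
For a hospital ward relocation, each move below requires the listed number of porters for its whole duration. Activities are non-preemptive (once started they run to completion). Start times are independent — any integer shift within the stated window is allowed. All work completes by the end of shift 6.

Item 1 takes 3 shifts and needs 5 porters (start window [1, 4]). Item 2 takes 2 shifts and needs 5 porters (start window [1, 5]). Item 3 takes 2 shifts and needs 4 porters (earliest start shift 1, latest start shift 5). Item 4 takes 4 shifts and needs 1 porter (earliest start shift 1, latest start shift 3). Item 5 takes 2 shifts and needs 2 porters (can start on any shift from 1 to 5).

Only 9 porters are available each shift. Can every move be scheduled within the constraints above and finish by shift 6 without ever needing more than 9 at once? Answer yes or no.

yes

Schedule Item 1@1, Item 2@4, Item 3@1, Item 4@3, Item 5@3: s1:9  s2:9  s3:8  s4:8  s5:6  s6:1 — peak 9 ≤ 9.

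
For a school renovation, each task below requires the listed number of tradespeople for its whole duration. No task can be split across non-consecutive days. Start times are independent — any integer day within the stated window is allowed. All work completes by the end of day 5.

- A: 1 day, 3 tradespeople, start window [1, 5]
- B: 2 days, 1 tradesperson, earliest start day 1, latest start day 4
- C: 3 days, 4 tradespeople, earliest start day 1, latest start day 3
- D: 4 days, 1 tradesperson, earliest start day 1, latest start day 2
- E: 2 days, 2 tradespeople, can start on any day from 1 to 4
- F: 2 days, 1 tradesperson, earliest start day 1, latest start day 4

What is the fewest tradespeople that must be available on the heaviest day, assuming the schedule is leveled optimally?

6

Early-start (A@1, B@1, C@1, D@1, E@1, F@1) gives peak 12: d1:12  d2:9  d3:5  d4:1  d5:0.
Shift C→3, D→2, F→2.
Schedule A@1, B@1, C@3, D@2, E@1, F@2: d1:6  d2:5  d3:6  d4:5  d5:5 — peak 6.
Total tradesperson-days = 27 over 5 days ⇒ peak ≥ ⌈27/5⌉ = 6, so 6 is optimal.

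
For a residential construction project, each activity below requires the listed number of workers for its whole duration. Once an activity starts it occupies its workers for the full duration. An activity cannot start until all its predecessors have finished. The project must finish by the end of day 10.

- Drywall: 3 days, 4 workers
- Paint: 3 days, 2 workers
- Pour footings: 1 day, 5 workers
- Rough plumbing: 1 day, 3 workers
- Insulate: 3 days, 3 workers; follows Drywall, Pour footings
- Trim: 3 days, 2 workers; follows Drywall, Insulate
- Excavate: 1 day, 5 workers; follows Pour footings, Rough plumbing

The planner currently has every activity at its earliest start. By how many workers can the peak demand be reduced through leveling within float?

Early-start peak: d1:14  d2:11  d3:6  d4:3  d5:3  d6:3  d7:2  d8:2  d9:2  d10:0 ⇒ 14.
Leveled (Drywall@1, Paint@1, Pour footings@4, Rough plumbing@5, Insulate@5, Trim@8, Excavate@8): d1:6  d2:6  d3:6  d4:5  d5:6  d6:3  d7:3  d8:7  d9:2  d10:2 ⇒ 7.
Reduction 14 − 7 = 7.

7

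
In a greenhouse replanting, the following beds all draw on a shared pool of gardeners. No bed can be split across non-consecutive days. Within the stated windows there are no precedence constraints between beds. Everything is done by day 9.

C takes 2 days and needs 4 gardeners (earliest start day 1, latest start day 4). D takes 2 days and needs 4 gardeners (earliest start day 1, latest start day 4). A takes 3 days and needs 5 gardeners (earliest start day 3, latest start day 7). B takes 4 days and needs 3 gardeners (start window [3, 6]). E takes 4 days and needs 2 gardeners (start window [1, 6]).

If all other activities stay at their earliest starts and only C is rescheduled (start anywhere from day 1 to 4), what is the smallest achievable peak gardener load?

10

C@1: d1:10  d2:10  d3:10  d4:10  d5:8  d6:3  d7:0  d8:0  d9:0 → peak 10
C@2: d1:6  d2:10  d3:14  d4:10  d5:8  d6:3  d7:0  d8:0  d9:0 → peak 14
C@3: d1:6  d2:6  d3:14  d4:14  d5:8  d6:3  d7:0  d8:0  d9:0 → peak 14
C@4: d1:6  d2:6  d3:10  d4:14  d5:12  d6:3  d7:0  d8:0  d9:0 → peak 14
Best is C@1, peak 10.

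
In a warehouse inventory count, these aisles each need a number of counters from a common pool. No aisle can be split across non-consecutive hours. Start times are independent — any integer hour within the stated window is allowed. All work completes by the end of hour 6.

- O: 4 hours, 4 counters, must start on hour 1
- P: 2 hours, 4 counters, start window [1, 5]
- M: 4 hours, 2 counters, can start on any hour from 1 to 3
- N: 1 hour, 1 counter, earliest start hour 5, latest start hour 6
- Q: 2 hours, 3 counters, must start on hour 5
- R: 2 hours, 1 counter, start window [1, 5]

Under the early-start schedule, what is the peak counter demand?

Early-start schedule: O@1, P@1, M@1, N@5, Q@5, R@1.
Load per hour: hour 1: 11, hour 2: 11, hour 3: 6, hour 4: 6, hour 5: 4, hour 6: 3.
Peak is 11.

11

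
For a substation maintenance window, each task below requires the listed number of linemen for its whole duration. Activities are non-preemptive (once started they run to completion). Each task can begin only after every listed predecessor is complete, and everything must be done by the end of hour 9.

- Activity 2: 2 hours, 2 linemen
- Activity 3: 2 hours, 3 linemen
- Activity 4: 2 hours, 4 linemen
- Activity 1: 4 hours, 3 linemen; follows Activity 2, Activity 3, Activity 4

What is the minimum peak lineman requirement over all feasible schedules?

5

Early-start (Activity 2@1, Activity 3@1, Activity 4@1, Activity 1@3) gives peak 9: h1:9  h2:9  h3:3  h4:3  h5:3  h6:3  h7:0  h8:0  h9:0.
Shift Activity 4→3, Activity 1→5.
Schedule Activity 2@1, Activity 3@1, Activity 4@3, Activity 1@5: h1:5  h2:5  h3:4  h4:4  h5:3  h6:3  h7:3  h8:3  h9:0 — peak 5.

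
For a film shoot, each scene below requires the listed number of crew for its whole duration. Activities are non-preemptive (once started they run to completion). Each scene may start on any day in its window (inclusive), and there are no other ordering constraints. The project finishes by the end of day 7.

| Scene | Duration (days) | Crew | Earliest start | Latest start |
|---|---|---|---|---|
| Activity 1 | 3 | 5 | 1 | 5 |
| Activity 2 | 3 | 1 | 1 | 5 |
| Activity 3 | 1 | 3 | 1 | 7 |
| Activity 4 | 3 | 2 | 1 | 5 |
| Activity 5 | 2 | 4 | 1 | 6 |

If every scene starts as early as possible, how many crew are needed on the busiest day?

Early-start schedule: Activity 1@1, Activity 2@1, Activity 3@1, Activity 4@1, Activity 5@1.
Load per day: day 1: 15, day 2: 12, day 3: 8, day 4: 0, day 5: 0, day 6: 0, day 7: 0.
Peak is 15.

15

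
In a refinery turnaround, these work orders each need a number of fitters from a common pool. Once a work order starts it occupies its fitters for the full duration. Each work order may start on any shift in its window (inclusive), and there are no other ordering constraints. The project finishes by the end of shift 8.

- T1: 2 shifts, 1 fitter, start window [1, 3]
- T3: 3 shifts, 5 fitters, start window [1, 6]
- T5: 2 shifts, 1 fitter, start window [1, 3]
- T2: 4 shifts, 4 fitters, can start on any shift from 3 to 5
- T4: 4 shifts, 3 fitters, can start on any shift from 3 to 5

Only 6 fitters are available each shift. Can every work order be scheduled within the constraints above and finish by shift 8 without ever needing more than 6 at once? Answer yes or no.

no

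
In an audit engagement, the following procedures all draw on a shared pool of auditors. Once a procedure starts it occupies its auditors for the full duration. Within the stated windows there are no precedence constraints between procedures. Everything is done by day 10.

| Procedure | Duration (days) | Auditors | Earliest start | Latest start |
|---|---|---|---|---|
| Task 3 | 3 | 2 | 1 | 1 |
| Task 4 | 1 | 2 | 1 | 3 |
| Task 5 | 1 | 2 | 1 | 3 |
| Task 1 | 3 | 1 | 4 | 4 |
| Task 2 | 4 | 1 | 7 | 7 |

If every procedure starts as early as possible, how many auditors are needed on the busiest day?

6

Early-start schedule: Task 3@1, Task 4@1, Task 5@1, Task 1@4, Task 2@7.
Load per day: day 1: 6, day 2: 2, day 3: 2, day 4: 1, day 5: 1, day 6: 1, day 7: 1, day 8: 1, day 9: 1, day 10: 1.
Peak is 6.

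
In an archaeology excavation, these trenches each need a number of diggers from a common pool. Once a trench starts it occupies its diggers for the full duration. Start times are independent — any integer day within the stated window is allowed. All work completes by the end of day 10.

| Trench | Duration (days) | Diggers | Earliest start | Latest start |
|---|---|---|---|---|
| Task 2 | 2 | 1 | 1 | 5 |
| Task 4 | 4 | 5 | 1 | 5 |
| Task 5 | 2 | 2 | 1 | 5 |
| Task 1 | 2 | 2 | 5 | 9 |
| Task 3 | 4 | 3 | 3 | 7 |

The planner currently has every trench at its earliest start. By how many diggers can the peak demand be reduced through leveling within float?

3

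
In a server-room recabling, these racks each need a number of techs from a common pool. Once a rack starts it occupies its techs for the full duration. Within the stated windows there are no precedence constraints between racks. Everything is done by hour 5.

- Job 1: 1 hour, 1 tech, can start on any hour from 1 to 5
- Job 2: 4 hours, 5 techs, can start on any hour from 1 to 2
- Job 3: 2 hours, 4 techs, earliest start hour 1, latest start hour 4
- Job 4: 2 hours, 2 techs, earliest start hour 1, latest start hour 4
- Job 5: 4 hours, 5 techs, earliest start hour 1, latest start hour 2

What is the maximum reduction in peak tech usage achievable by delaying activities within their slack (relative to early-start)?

3

Early-start peak: h1:17  h2:16  h3:10  h4:10  h5:0 ⇒ 17.
Leveled (Job 1@1, Job 2@1, Job 3@1, Job 4@3, Job 5@2): h1:10  h2:14  h3:12  h4:12  h5:5 ⇒ 14.
Reduction 17 − 14 = 3.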